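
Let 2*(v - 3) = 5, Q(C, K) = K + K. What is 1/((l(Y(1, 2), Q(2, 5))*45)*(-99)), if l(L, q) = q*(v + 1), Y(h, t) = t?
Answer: -1/289575 ≈ -3.4533e-6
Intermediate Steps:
Q(C, K) = 2*K
v = 11/2 (v = 3 + (½)*5 = 3 + 5/2 = 11/2 ≈ 5.5000)
l(L, q) = 13*q/2 (l(L, q) = q*(11/2 + 1) = q*(13/2) = 13*q/2)
1/((l(Y(1, 2), Q(2, 5))*45)*(-99)) = 1/(((13*(2*5)/2)*45)*(-99)) = 1/((((13/2)*10)*45)*(-99)) = 1/((65*45)*(-99)) = 1/(2925*(-99)) = 1/(-289575) = -1/289575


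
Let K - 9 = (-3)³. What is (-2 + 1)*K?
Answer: 18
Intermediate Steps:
K = -18 (K = 9 + (-3)³ = 9 - 27 = -18)
(-2 + 1)*K = (-2 + 1)*(-18) = -1*(-18) = 18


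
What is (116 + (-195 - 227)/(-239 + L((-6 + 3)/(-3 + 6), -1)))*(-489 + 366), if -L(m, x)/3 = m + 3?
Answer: -3547566/245 ≈ -14480.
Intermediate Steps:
L(m, x) = -9 - 3*m (L(m, x) = -3*(m + 3) = -3*(3 + m) = -9 - 3*m)
(116 + (-195 - 227)/(-239 + L((-6 + 3)/(-3 + 6), -1)))*(-489 + 366) = (116 + (-195 - 227)/(-239 + (-9 - 3*(-6 + 3)/(-3 + 6))))*(-489 + 366) = (116 - 422/(-239 + (-9 - (-9)/3)))*(-123) = (116 - 422/(-239 + (-9 - 3*(-1))))*(-123) = (116 - 422/(-239 + (-9 + 3)))*(-123) = (116 - 422/(-239 - 6))*(-123) = (116 - 422/(-245))*(-123) = (116 - 422*(-1/245))*(-123) = (116 + 422/245)*(-123) = (28842/245)*(-123) = -3547566/245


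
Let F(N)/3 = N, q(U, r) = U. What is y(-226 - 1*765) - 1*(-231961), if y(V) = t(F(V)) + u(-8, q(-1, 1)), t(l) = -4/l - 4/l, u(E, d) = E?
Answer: 689596277/2973 ≈ 2.3195e+5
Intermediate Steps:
F(N) = 3*N
t(l) = -8/l
y(V) = -8 - 8/(3*V) (y(V) = -8*1/(3*V) - 8 = -8/(3*V) - 8 = -8 - 8/(3*V))
y(-226 - 1*765) - 1*(-231961) = (-8 - 8/(3*(-226 - 1*765))) - 1*(-231961) = (-8 - 8/(3*(-226 - 765))) + 231961 = (-8 - 8/3/(-991)) + 231961 = (-8 - 8/3*(-1/991)) + 231961 = (-8 + 8/2973) + 231961 = -23776/2973 + 231961 = 689596277/2973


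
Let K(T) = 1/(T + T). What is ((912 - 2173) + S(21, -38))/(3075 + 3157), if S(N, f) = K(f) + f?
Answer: -98725/473632 ≈ -0.20844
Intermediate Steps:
K(T) = 1/(2*T)
S(N, f) = f + 1/(2*f) (S(N, f) = 1/(2*f) + f = f + 1/(2*f))
((912 - 2173) + S(21, -38))/(3075 + 3157) = ((912 - 2173) + (-38 + (1/2)/(-38)))/(3075 + 3157) = (-1261 + (-38 + (1/2)*(-1/38)))/6232 = (-1261 + (-38 - 1/76))*(1/6232) = (-1261 - 2889/76)*(1/6232) = -98725/76*1/6232 = -98725/473632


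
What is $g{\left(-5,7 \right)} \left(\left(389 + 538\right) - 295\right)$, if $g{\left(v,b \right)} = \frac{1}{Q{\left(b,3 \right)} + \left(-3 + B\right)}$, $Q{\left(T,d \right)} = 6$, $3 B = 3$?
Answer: $158$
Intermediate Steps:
$B = 1$ ($B = \frac{1}{3} \cdot 3 = 1$)
$g{\left(v,b \right)} = \frac{1}{4}$ ($g{\left(v,b \right)} = \frac{1}{6 + \left(-3 + 1\right)} = \frac{1}{6 - 2} = \frac{1}{4}$)
$g{\left(-5,7 \right)} \left(\left(389 + 538\right) - 295\right) = \frac{\left(389 + 538\right) - 295}{4} = \frac{927 - 295}{4} = \frac{1}{4} \cdot 632 = 158$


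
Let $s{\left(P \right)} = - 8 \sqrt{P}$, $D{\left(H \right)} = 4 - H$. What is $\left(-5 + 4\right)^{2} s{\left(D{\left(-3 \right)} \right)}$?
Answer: $- 8 \sqrt{7} \approx -21.166$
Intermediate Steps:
$\left(-5 + 4\right)^{2} s{\left(D{\left(-3 \right)} \right)} = \left(-5 + 4\right)^{2} \left(- 8 \sqrt{4 - -3}\right) = \left(-1\right)^{2} \left(- 8 \sqrt{4 + 3}\right) = 1 \left(- 8 \sqrt{7}\right) = - 8 \sqrt{7}$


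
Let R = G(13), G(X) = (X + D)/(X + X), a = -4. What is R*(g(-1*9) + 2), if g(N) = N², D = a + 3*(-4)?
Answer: -249/26 ≈ -9.5769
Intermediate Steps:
D = -16 (D = -4 + 3*(-4) = -4 - 12 = -16)
G(X) = (-16 + X)/(2*X) (G(X) = (X - 16)/(X + X) = (-16 + X)/((2*X)) = (-16 + X)*(1/(2*X)) = (-16 + X)/(2*X))
R = -3/26 (R = (½)*(-16 + 13)/13 = (½)*(1/13)*(-3) = -3/26 ≈ -0.11538)
R*(g(-1*9) + 2) = -3*((-1*9)² + 2)/26 = -3*((-9)² + 2)/26 = -3*(81 + 2)/26 = -3/26*83 = -249/26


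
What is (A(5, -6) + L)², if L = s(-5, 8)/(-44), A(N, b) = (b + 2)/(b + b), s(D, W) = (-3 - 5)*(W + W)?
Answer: 11449/1089 ≈ 10.513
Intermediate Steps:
s(D, W) = -16*W
A(N, b) = (2 + b)/(2*b) (A(N, b) = (2 + b)/((2*b)) = (2 + b)*(1/(2*b)) = (2 + b)/(2*b))
L = 32/11 (L = -16*8/(-44) = -128*(-1/44) = 32/11 ≈ 2.9091)
(A(5, -6) + L)² = ((½)*(2 - 6)/(-6) + 32/11)² = ((½)*(-⅙)*(-4) + 32/11)² = (⅓ + 32/11)² = (107/33)² = 11449/1089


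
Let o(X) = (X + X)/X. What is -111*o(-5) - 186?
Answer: -408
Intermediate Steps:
o(X) = 2 (o(X) = (2*X)/X = 2)
-111*o(-5) - 186 = -111*2 - 186 = -222 - 186 = -408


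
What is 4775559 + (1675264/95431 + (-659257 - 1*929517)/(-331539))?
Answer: 151095087715072621/31639098309 ≈ 4.7756e+6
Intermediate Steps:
4775559 + (1675264/95431 + (-659257 - 1*929517)/(-331539)) = 4775559 + (1675264*(1/95431) + (-659257 - 929517)*(-1/331539)) = 4775559 + (1675264/95431 - 1588774*(-1/331539)) = 4775559 + (1675264/95431 + 1588774/331539) = 4775559 + 707033642890/31639098309 = 151095087715072621/31639098309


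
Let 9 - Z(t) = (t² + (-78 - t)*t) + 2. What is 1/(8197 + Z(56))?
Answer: 1/12572 ≈ 7.9542e-5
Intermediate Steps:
Z(t) = 7 - t² - t*(-78 - t) (Z(t) = 9 - ((t² + (-78 - t)*t) + 2) = 9 - ((t² + t*(-78 - t)) + 2) = 9 - (2 + t² + t*(-78 - t)) = 9 + (-2 - t² - t*(-78 - t)) = 7 - t² - t*(-78 - t))
1/(8197 + Z(56)) = 1/(8197 + (7 + 78*56)) = 1/(8197 + (7 + 4368)) = 1/(8197 + 4375) = 1/12572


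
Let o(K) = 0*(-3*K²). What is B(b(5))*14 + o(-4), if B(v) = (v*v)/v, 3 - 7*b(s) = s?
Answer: -4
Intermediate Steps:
b(s) = 3/7 - s/7
B(v) = v (B(v) = v²/v = v)
o(K) = 0
B(b(5))*14 + o(-4) = (3/7 - ⅐*5)*14 + 0 = (3/7 - 5/7)*14 + 0 = -2/7*14 + 0 = -4 + 0 = -4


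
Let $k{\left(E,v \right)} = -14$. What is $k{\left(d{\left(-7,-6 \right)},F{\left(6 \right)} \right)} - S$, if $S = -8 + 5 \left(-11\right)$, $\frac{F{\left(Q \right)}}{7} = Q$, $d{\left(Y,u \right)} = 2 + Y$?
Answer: $49$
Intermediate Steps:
$F{\left(Q \right)} = 7 Q$
$S = -63$ ($S = -8 - 55 = -63$)
$k{\left(d{\left(-7,-6 \right)},F{\left(6 \right)} \right)} - S = -14 - -63 = -14 + 63 = 49$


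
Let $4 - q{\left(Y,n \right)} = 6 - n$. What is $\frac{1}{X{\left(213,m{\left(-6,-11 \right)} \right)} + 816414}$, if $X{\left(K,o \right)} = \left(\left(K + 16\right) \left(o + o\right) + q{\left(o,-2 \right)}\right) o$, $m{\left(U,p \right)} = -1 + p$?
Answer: $\frac{1}{882414} \approx 1.1333 \cdot 10^{-6}$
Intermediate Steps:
$q{\left(Y,n \right)} = -2 + n$ ($q{\left(Y,n \right)} = 4 - \left(6 - n\right) = 4 + \left(-6 + n\right) = -2 + n$)
$X{\left(K,o \right)} = o \left(-4 + 2 o \left(16 + K\right)\right)$ ($X{\left(K,o \right)} = \left(\left(K + 16\right) \left(o + o\right) - 4\right) o = \left(\left(16 + K\right) 2 o - 4\right) o = \left(2 o \left(16 + K\right) - 4\right) o = \left(-4 + 2 o \left(16 + K\right)\right) o = o \left(-4 + 2 o \left(16 + K\right)\right)$)
$\frac{1}{X{\left(213,m{\left(-6,-11 \right)} \right)} + 816414} = \frac{1}{2 \left(-1 - 11\right) \left(-2 + 16 \left(-1 - 11\right) + 213 \left(-1 - 11\right)\right) + 816414} = \frac{1}{2 \left(-12\right) \left(-2 + 16 \left(-12\right) + 213 \left(-12\right)\right) + 816414} = \frac{1}{2 \left(-12\right) \left(-2 - 192 - 2556\right) + 816414} = \frac{1}{2 \left(-12\right) \left(-2750\right) + 816414} = \frac{1}{66000 + 816414} = \frac{1}{882414}$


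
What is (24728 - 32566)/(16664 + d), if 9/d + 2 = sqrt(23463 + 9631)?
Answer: -1440655171988/3062908722821 + 23514*sqrt(33094)/3062908722821 ≈ -0.47035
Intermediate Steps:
d = 9/(-2 + sqrt(33094)) (d = 9/(-2 + sqrt(23463 + 9631)) = 9/(-2 + sqrt(33094)) ≈ 0.050023)
(24728 - 32566)/(16664 + d) = (24728 - 32566)/(16664 + (3/5515 + 3*sqrt(33094)/11030)) = -7838/(91901963/5515 + 3*sqrt(33094)/11030)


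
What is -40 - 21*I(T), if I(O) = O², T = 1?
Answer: -61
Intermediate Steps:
-40 - 21*I(T) = -40 - 21*1² = -40 - 21*1 = -40 - 21 = -61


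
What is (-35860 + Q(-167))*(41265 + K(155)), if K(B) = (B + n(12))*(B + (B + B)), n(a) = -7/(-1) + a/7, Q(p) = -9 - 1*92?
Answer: -29550771945/7 ≈ -4.2215e+9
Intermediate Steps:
Q(p) = -101 (Q(p) = -9 - 92 = -101)
n(a) = 7 + a/7 (n(a) = -7*(-1) + a*(⅐) = 7 + a/7)
K(B) = 3*B*(61/7 + B) (K(B) = (B + (7 + (⅐)*12))*(B + (B + B)) = (B + (7 + 12/7))*(B + 2*B) = (B + 61/7)*(3*B) = (61/7 + B)*(3*B) = 3*B*(61/7 + B))
(-35860 + Q(-167))*(41265 + K(155)) = (-35860 - 101)*(41265 + (3/7)*155*(61 + 7*155)) = -35961*(41265 + (3/7)*155*(61 + 1085)) = -35961*(41265 + (3/7)*155*1146) = -35961*(41265 + 532890/7) = -35961*821745/7 = -29550771945/7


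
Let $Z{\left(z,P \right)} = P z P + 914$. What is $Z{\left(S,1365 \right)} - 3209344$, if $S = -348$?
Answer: $-651610730$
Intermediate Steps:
$Z{\left(z,P \right)} = 914 + z P^{2}$ ($Z{\left(z,P \right)} = z P^{2} + 914 = 914 + z P^{2}$)
$Z{\left(S,1365 \right)} - 3209344 = \left(914 - 348 \cdot 1365^{2}\right) - 3209344 = \left(914 - 648402300\right) - 3209344 = -648401386 - 3209344 = -651610730$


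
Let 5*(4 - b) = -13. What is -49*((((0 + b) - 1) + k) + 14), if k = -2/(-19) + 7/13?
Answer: -1225049/1235 ≈ -991.94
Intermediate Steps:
b = 33/5 (b = 4 - ⅕*(-13) = 4 + 13/5 = 33/5 ≈ 6.6000)
k = 159/247 (k = -2*(-1/19) + 7*(1/13) = 2/19 + 7/13 = 159/247 ≈ 0.64372)
-49*((((0 + b) - 1) + k) + 14) = -49*((((0 + 33/5) - 1) + 159/247) + 14) = -49*(((33/5 - 1) + 159/247) + 14) = -49*((28/5 + 159/247) + 14) = -49*(7711/1235 + 14) = -49*25001/1235 = -1225049/1235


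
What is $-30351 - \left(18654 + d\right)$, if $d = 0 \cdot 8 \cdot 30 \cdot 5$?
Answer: $-49005$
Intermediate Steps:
$d = 0$ ($d = 0 \cdot 30 \cdot 5 = 0 \cdot 5 = 0$)
$-30351 - \left(18654 + d\right) = -30351 - 18654 = -49005$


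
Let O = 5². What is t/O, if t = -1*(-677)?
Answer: 677/25 ≈ 27.080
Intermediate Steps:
t = 677
O = 25
t/O = 677/25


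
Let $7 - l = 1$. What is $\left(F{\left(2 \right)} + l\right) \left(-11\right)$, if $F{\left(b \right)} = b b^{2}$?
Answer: $-154$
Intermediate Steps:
$l = 6$ ($l = 7 - 1 = 6$)
$F{\left(b \right)} = b^{3}$
$\left(F{\left(2 \right)} + l\right) \left(-11\right) = \left(2^{3} + 6\right) \left(-11\right) = \left(8 + 6\right) \left(-11\right) = 14 \left(-11\right) = -154$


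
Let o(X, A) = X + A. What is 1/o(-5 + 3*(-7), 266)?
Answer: 1/240 ≈ 0.0041667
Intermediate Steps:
o(X, A) = A + X
1/o(-5 + 3*(-7), 266) = 1/(266 + (-5 + 3*(-7))) = 1/(266 + (-5 - 21)) = 1/(266 - 26) = 1/240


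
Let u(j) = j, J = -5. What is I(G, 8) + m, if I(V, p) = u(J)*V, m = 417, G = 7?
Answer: 382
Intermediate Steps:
I(V, p) = -5*V
I(G, 8) + m = -5*7 + 417 = -35 + 417 = 382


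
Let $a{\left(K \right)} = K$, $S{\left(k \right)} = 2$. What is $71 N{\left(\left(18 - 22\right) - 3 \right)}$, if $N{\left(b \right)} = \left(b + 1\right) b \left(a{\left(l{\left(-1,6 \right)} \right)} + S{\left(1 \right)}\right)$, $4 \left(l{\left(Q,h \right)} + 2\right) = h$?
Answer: $4473$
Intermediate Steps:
$l{\left(Q,h \right)} = -2 + \frac{h}{4}$
$N{\left(b \right)} = \frac{3 b \left(1 + b\right)}{2}$ ($N{\left(b \right)} = \left(b + 1\right) b \left(\left(-2 + \frac{1}{4} \cdot 6\right) + 2\right) = \left(1 + b\right) b \left(\left(-2 + \frac{3}{2}\right) + 2\right) = b \left(1 + b\right) \left(- \frac{1}{2} + 2\right) = b \left(1 + b\right) \frac{3}{2} = \frac{3 b \left(1 + b\right)}{2}$)
$71 N{\left(\left(18 - 22\right) - 3 \right)} = 71 \frac{3 \left(\left(18 - 22\right) - 3\right) \left(1 + \left(\left(18 - 22\right) - 3\right)\right)}{2} = 71 \frac{3 \left(-4 - 3\right) \left(1 - 7\right)}{2} = 71 \cdot \frac{3}{2} \left(-7\right) \left(1 - 7\right) = 71 \cdot \frac{3}{2} \left(-7\right) \left(-6\right) = 71 \cdot 63 = 4473$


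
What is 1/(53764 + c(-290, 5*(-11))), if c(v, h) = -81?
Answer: 1/53683 ≈ 1.8628e-5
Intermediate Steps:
1/(53764 + c(-290, 5*(-11))) = 1/(53764 - 81) = 1/53683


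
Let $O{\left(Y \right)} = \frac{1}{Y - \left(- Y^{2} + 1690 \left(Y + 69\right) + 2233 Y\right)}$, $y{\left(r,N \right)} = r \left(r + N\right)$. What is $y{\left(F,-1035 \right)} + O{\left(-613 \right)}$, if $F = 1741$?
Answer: $\frac{3273639853371}{2663345} \approx 1.2291 \cdot 10^{6}$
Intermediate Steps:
$y{\left(r,N \right)} = r \left(N + r\right)$
$O{\left(Y \right)} = \frac{1}{-116610 + Y^{2} - 3922 Y}$ ($O{\left(Y \right)} = \frac{1}{Y - \left(- Y^{2} + 1690 \left(69 + Y\right) + 2233 Y\right)} = \frac{1}{Y - \left(116610 - Y^{2} + 3923 Y\right)} = \frac{1}{-116610 + Y^{2} - 3922 Y}$)
$y{\left(F,-1035 \right)} + O{\left(-613 \right)} = 1741 \left(-1035 + 1741\right) + \frac{1}{-116610 + \left(-613\right)^{2} - -2404186} = 1741 \cdot 706 + \frac{1}{-116610 + 375769 + 2404186} = 1229146 + \frac{1}{2663345} = \frac{3273639853371}{2663345}$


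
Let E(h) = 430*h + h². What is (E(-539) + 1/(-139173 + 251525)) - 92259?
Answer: -3764690815/112352 ≈ -33508.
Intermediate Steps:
E(h) = h² + 430*h
(E(-539) + 1/(-139173 + 251525)) - 92259 = (-539*(430 - 539) + 1/(-139173 + 251525)) - 92259 = (-539*(-109) + 1/112352) - 92259 = (58751 + 1/112352) - 92259 = 6600792353/112352 - 92259 = -3764690815/112352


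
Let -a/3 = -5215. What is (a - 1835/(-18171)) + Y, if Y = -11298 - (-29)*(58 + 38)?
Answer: 129579236/18171 ≈ 7131.1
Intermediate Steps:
a = 15645 (a = -3*(-5215) = 15645)
Y = -8514 (Y = -11298 - (-29)*96 = -11298 - 1*(-2784) = -11298 + 2784 = -8514)
(a - 1835/(-18171)) + Y = (15645 - 1835/(-18171)) - 8514 = (15645 - 1835*(-1/18171)) - 8514 = (15645 + 1835/18171) - 8514 = 284287130/18171 - 8514 = 129579236/18171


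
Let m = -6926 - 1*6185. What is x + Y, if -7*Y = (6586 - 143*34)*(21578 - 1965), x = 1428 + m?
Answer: -33894593/7 ≈ -4.8421e+6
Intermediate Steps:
m = -13111 (m = -6926 - 6185 = -13111)
x = -11683 (x = 1428 - 13111 = -11683)
Y = -33812812/7 (Y = -(6586 - 143*34)*(21578 - 1965)/7 = -(6586 - 4862)*19613/7 = -1724*19613/7 = -1/7*33812812 = -33812812/7 ≈ -4.8304e+6)
x + Y = -11683 - 33812812/7 = -33894593/7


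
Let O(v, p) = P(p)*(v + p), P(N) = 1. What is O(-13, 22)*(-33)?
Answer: -297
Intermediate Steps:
O(v, p) = p + v (O(v, p) = 1*(v + p) = 1*(p + v) = p + v)
O(-13, 22)*(-33) = (22 - 13)*(-33) = 9*(-33) = -297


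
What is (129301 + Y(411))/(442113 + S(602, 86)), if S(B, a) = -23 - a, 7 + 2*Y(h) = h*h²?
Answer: 34842563/442004 ≈ 78.829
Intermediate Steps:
Y(h) = -7/2 + h³/2 (Y(h) = -7/2 + (h*h²)/2 = -7/2 + h³/2)
(129301 + Y(411))/(442113 + S(602, 86)) = (129301 + (-7/2 + (½)*411³))/(442113 + (-23 - 1*86)) = (129301 + (-7/2 + (½)*69426531))/(442113 + (-23 - 86)) = (129301 + (-7/2 + 69426531/2))/(442113 - 109) = (129301 + 34713262)/442004 = 34842563*(1/442004) = 34842563/442004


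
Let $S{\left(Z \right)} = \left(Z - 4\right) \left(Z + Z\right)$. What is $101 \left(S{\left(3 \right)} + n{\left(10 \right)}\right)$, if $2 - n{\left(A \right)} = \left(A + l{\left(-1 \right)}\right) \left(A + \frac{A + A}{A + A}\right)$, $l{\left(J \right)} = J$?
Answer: $-10403$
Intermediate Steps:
$S{\left(Z \right)} = 2 Z \left(-4 + Z\right)$ ($S{\left(Z \right)} = \left(-4 + Z\right) 2 Z = 2 Z \left(-4 + Z\right)$)
$n{\left(A \right)} = 2 - \left(1 + A\right) \left(-1 + A\right)$ ($n{\left(A \right)} = 2 - \left(A - 1\right) \left(A + \frac{A + A}{A + A}\right) = 2 - \left(-1 + A\right) \left(A + \frac{2 A}{2 A}\right) = 2 - \left(-1 + A\right) \left(A + 2 A \frac{1}{2 A}\right) = 2 - \left(-1 + A\right) \left(A + 1\right) = 2 - \left(-1 + A\right) \left(1 + A\right) = 2 - \left(1 + A\right) \left(-1 + A\right)$)
$101 \left(S{\left(3 \right)} + n{\left(10 \right)}\right) = 101 \left(2 \cdot 3 \left(-4 + 3\right) + \left(3 - 10^{2}\right)\right) = 101 \left(2 \cdot 3 \left(-1\right) + \left(3 - 100\right)\right) = 101 \left(-6 + \left(3 - 100\right)\right) = 101 \left(-6 - 97\right) = 101 \left(-103\right) = -10403$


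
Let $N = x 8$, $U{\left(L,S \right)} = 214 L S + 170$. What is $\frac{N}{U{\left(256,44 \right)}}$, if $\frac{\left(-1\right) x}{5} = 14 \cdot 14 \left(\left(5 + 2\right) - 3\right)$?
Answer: $- \frac{15680}{1205333} \approx -0.013009$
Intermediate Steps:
$U{\left(L,S \right)} = 170 + 214 L S$ ($U{\left(L,S \right)} = 214 L S + 170 = 170 + 214 L S$)
$x = -3920$ ($x = - 5 \cdot 14 \cdot 14 \left(\left(5 + 2\right) - 3\right) = - 5 \cdot 196 \left(7 - 3\right) = - 5 \cdot 196 \cdot 4 = \left(-5\right) 784 = -3920$)
$N = -31360$ ($N = \left(-3920\right) 8 = -31360$)
$\frac{N}{U{\left(256,44 \right)}} = - \frac{31360}{170 + 214 \cdot 256 \cdot 44} = - \frac{31360}{170 + 2410496} = - \frac{31360}{2410666} = \left(-31360\right) \frac{1}{2410666} = - \frac{15680}{1205333}$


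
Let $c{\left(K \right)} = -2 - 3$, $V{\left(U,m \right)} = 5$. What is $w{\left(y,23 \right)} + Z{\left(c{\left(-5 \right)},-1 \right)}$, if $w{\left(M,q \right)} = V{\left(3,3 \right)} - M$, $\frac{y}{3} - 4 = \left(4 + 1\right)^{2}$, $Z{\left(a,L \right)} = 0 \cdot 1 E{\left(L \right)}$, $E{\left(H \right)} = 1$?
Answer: $-82$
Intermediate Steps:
$c{\left(K \right)} = -5$ ($c{\left(K \right)} = -2 - 3 = -5$)
$Z{\left(a,L \right)} = 0$ ($Z{\left(a,L \right)} = 0 \cdot 1 \cdot 1 = 0 \cdot 1 = 0$)
$y = 87$ ($y = 12 + 3 \left(4 + 1\right)^{2} = 12 + 3 \cdot 5^{2} = 12 + 3 \cdot 25 = 12 + 75 = 87$)
$w{\left(M,q \right)} = 5 - M$
$w{\left(y,23 \right)} + Z{\left(c{\left(-5 \right)},-1 \right)} = \left(5 - 87\right) + 0 = -82 + 0 = -82$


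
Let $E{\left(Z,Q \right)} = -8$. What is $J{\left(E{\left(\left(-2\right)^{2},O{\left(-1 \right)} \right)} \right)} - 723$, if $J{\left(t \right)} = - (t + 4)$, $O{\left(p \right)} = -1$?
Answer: $-719$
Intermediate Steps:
$J{\left(t \right)} = -4 - t$ ($J{\left(t \right)} = - (4 + t) = -4 - t$)
$J{\left(E{\left(\left(-2\right)^{2},O{\left(-1 \right)} \right)} \right)} - 723 = \left(-4 - -8\right) - 723 = \left(-4 + 8\right) - 723 = 4 - 723 = -719$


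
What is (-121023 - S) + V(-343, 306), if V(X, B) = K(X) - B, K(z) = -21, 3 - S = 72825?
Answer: -48528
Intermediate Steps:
S = -72822 (S = 3 - 1*72825 = 3 - 72825 = -72822)
V(X, B) = -21 - B
(-121023 - S) + V(-343, 306) = (-121023 - 1*(-72822)) + (-21 - 1*306) = (-121023 + 72822) + (-21 - 306) = -48201 - 327 = -48528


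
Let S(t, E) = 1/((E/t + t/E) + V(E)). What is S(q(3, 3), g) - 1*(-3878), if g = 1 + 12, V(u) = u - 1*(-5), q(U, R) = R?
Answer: 3412679/880 ≈ 3878.0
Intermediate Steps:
V(u) = 5 + u (V(u) = u + 5 = 5 + u)
g = 13
S(t, E) = 1/(5 + E + E/t + t/E) (S(t, E) = 1/((E/t + t/E) + (5 + E)) = 1/(5 + E + E/t + t/E))
S(q(3, 3), g) - 1*(-3878) = 13*3/(13**2 + 3**2 + 13*3*(5 + 13)) - 1*(-3878) = 13*3/(169 + 9 + 13*3*18) + 3878 = 13*3/(169 + 9 + 702) + 3878 = 13*3/880 + 3878 = 13*3*(1/880) + 3878 = 39/880 + 3878 = 3412679/880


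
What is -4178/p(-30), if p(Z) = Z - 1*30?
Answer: 2089/30 ≈ 69.633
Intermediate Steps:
p(Z) = -30 + Z (p(Z) = Z - 30 = -30 + Z)
-4178/p(-30) = -4178/(-30 - 30) = -4178/(-60) = -4178*(-1/60) = 2089/30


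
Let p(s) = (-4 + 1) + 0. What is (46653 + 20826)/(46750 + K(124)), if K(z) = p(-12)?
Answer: 67479/46747 ≈ 1.4435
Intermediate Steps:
p(s) = -3 (p(s) = -3 + 0 = -3)
K(z) = -3
(46653 + 20826)/(46750 + K(124)) = (46653 + 20826)/(46750 - 3) = 67479/46747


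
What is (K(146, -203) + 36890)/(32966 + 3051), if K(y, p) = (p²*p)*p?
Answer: 1698218571/36017 ≈ 47151.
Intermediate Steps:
K(y, p) = p⁴ (K(y, p) = p³*p = p⁴)
(K(146, -203) + 36890)/(32966 + 3051) = ((-203)⁴ + 36890)/(32966 + 3051) = (1698181681 + 36890)/36017 = 1698218571*(1/36017) = 1698218571/36017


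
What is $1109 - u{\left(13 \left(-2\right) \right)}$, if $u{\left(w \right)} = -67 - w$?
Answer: $1150$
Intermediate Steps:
$1109 - u{\left(13 \left(-2\right) \right)} = 1109 - \left(-67 - 13 \left(-2\right)\right) = 1109 - \left(-67 - -26\right) = 1109 - \left(-67 + 26\right) = 1109 - -41 = 1109 + 41 = 1150$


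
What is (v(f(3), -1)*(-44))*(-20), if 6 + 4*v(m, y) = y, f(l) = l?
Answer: -1540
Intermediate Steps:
v(m, y) = -3/2 + y/4
(v(f(3), -1)*(-44))*(-20) = ((-3/2 + (1/4)*(-1))*(-44))*(-20) = ((-3/2 - 1/4)*(-44))*(-20) = -7/4*(-44)*(-20) = 77*(-20) = -1540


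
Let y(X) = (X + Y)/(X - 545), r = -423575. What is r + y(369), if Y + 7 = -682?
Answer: -4659305/11 ≈ -4.2357e+5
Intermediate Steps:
Y = -689 (Y = -7 - 682 = -689)
y(X) = (-689 + X)/(-545 + X) (y(X) = (X - 689)/(X - 545) = (-689 + X)/(-545 + X))
r + y(369) = -423575 + (-689 + 369)/(-545 + 369) = -423575 - 320/(-176) = -423575 - 1/176*(-320) = -423575 + 20/11 = -4659305/11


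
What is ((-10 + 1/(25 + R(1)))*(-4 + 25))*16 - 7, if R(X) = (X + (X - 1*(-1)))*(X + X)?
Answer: -104041/31 ≈ -3356.2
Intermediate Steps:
R(X) = 2*X*(1 + 2*X) (R(X) = (X + (X + 1))*(2*X) = (X + (1 + X))*(2*X) = (1 + 2*X)*(2*X) = 2*X*(1 + 2*X))
((-10 + 1/(25 + R(1)))*(-4 + 25))*16 - 7 = ((-10 + 1/(25 + 2*1*(1 + 2*1)))*(-4 + 25))*16 - 7 = ((-10 + 1/(25 + 2*1*(1 + 2)))*21)*16 - 7 = ((-10 + 1/(25 + 2*1*3))*21)*16 - 7 = ((-10 + 1/(25 + 6))*21)*16 - 7 = ((-10 + 1/31)*21)*16 - 7 = -309/31*21*16 - 7 = -6489/31*16 - 7 = -103824/31 - 7 = -104041/31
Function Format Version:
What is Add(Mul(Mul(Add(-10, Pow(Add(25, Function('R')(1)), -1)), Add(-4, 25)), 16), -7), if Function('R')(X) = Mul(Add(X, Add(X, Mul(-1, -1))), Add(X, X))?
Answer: Rational(-104041, 31) ≈ -3356.2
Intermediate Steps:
Function('R')(X) = Mul(2, X, Add(1, Mul(2, X))) (Function('R')(X) = Mul(Add(X, Add(X, 1)), Mul(2, X)) = Mul(Add(X, Add(1, X)), Mul(2, X)) = Mul(Add(1, Mul(2, X)), Mul(2, X)) = Mul(2, X, Add(1, Mul(2, X))))
Add(Mul(Mul(Add(-10, Pow(Add(25, Function('R')(1)), -1)), Add(-4, 25)), 16), -7) = Add(Mul(Mul(Add(-10, Pow(Add(25, Mul(2, 1, Add(1, Mul(2, 1)))), -1)), Add(-4, 25)), 16), -7) = Add(Mul(Mul(Add(-10, Pow(Add(25, Mul(2, 1, Add(1, 2))), -1)), 21), 16), -7) = Add(Mul(Mul(Add(-10, Pow(Add(25, Mul(2, 1, 3)), -1)), 21), 16), -7) = Add(Mul(Mul(Add(-10, Pow(Add(25, 6), -1)), 21), 16), -7) = Add(Mul(Mul(Add(-10, Pow(31, -1)), 21), 16), -7) = Add(Mul(Mul(Add(-10, Rational(1, 31)), 21), 16), -7) = Add(Mul(Mul(Rational(-309, 31), 21), 16), -7) = Add(Mul(Rational(-6489, 31), 16), -7) = Add(Rational(-103824, 31), -7) = Rational(-104041, 31)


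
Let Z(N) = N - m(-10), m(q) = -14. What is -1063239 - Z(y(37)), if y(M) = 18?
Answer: -1063271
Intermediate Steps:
Z(N) = 14 + N (Z(N) = N - 1*(-14) = N + 14 = 14 + N)
-1063239 - Z(y(37)) = -1063239 - (14 + 18) = -1063239 - 1*32 = -1063239 - 32 = -1063271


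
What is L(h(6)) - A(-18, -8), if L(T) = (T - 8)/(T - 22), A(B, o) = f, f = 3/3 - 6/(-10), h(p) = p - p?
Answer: -68/55 ≈ -1.2364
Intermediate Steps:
h(p) = 0
f = 8/5 (f = 3*(1/3) - 6*(-1/10) = 1 + 3/5 = 8/5 ≈ 1.6000)
A(B, o) = 8/5
L(T) = (-8 + T)/(-22 + T)
L(h(6)) - A(-18, -8) = (-8 + 0)/(-22 + 0) - 1*8/5 = -8/(-22) - 8/5 = -1/22*(-8) - 8/5 = 4/11 - 8/5 = -68/55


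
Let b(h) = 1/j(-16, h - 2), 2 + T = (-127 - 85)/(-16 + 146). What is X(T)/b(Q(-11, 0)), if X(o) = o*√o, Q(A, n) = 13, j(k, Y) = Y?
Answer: -5192*I*√3835/4225 ≈ -76.101*I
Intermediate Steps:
T = -236/65 (T = -2 + (-127 - 85)/(-16 + 146) = -2 - 212/130 = -2 - 212*1/130 = -2 - 106/65 = -236/65 ≈ -3.6308)
X(o) = o^(3/2)
b(h) = 1/(-2 + h) (b(h) = 1/(h - 2) = 1/(-2 + h))
X(T)/b(Q(-11, 0)) = (-236/65)^(3/2)/(1/(-2 + 13)) = (-472*I*√3835/4225)/(1/11) = -472*I*√3835/4225*11 = -5192*I*√3835/4225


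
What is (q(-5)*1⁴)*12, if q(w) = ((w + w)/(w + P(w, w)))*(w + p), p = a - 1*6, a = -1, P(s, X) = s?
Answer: -144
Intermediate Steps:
p = -7 (p = -1 - 1*6 = -1 - 6 = -7)
q(w) = -7 + w (q(w) = ((w + w)/(w + w))*(w - 7) = ((2*w)/((2*w)))*(-7 + w) = ((2*w)*(1/(2*w)))*(-7 + w) = 1*(-7 + w) = -7 + w)
(q(-5)*1⁴)*12 = ((-7 - 5)*1⁴)*12 = -12*1*12 = -12*12 = -144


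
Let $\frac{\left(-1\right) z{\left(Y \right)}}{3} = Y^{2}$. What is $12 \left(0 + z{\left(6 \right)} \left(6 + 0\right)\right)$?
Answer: $-7776$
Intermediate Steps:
$z{\left(Y \right)} = - 3 Y^{2}$
$12 \left(0 + z{\left(6 \right)} \left(6 + 0\right)\right) = 12 \left(0 + - 3 \cdot 6^{2} \left(6 + 0\right)\right) = 12 \left(0 + \left(-3\right) 36 \cdot 6\right) = 12 \left(0 - 648\right) = 12 \left(-648\right) = -7776$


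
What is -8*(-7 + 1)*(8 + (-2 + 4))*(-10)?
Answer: -4800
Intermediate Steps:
-8*(-7 + 1)*(8 + (-2 + 4))*(-10) = -(-48)*(8 + 2)*(-10) = -(-48)*10*(-10) = -8*(-60)*(-10) = 480*(-10) = -4800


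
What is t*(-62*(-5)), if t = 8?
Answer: 2480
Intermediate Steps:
t*(-62*(-5)) = 8*(-62*(-5)) = 8*310 = 2480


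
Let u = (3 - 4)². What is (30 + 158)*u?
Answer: 188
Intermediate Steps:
u = 1 (u = (-1)² = 1)
(30 + 158)*u = (30 + 158)*1 = 188*1 = 188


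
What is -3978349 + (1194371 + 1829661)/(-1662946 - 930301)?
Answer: -10316844633235/2593247 ≈ -3.9784e+6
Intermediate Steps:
-3978349 + (1194371 + 1829661)/(-1662946 - 930301) = -3978349 + 3024032/(-2593247) = -3978349 + 3024032*(-1/2593247) = -3978349 - 3024032/2593247 = -10316844633235/2593247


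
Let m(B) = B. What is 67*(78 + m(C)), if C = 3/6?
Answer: 10519/2 ≈ 5259.5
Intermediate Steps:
C = 1/2 (C = 3*(1/6) = 1/2 ≈ 0.50000)
67*(78 + m(C)) = 67*(78 + 1/2) = 67*(157/2) = 10519/2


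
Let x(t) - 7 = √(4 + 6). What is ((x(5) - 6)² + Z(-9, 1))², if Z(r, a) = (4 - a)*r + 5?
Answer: 161 - 44*√10 ≈ 21.860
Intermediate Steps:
Z(r, a) = 5 + r*(4 - a) (Z(r, a) = r*(4 - a) + 5 = 5 + r*(4 - a))
x(t) = 7 + √10 (x(t) = 7 + √(4 + 6) = 7 + √10)
((x(5) - 6)² + Z(-9, 1))² = (((7 + √10) - 6)² + (5 + 4*(-9) - 1*1*(-9)))² = ((1 + √10)² + (5 - 36 + 9))² = ((1 + √10)² - 22)² = (-22 + (1 + √10)²)²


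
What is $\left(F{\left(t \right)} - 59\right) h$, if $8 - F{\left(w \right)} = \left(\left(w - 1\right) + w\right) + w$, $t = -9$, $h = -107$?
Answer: $2461$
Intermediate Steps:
$F{\left(w \right)} = 9 - 3 w$ ($F{\left(w \right)} = 8 - \left(\left(\left(w - 1\right) + w\right) + w\right) = 8 - \left(\left(\left(-1 + w\right) + w\right) + w\right) = 8 - \left(\left(-1 + 2 w\right) + w\right) = 8 - \left(-1 + 3 w\right) = 9 - 3 w$)
$\left(F{\left(t \right)} - 59\right) h = \left(\left(9 - -27\right) - 59\right) \left(-107\right) = \left(\left(9 + 27\right) - 59\right) \left(-107\right) = \left(36 - 59\right) \left(-107\right) = \left(-23\right) \left(-107\right) = 2461$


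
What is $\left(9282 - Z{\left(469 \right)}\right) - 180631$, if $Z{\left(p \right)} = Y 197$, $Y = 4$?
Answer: $-172137$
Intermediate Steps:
$Z{\left(p \right)} = 788$ ($Z{\left(p \right)} = 4 \cdot 197 = 788$)
$\left(9282 - Z{\left(469 \right)}\right) - 180631 = \left(9282 - 788\right) - 180631 = 8494 - 180631 = -172137$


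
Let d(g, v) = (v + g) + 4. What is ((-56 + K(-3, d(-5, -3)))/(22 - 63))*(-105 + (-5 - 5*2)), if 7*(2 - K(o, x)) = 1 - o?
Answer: -45840/287 ≈ -159.72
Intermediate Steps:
d(g, v) = 4 + g + v (d(g, v) = (g + v) + 4 = 4 + g + v)
K(o, x) = 13/7 + o/7 (K(o, x) = 2 - (1 - o)/7 = 2 + (-⅐ + o/7) = 13/7 + o/7)
((-56 + K(-3, d(-5, -3)))/(22 - 63))*(-105 + (-5 - 5*2)) = ((-56 + (13/7 + (⅐)*(-3)))/(22 - 63))*(-105 + (-5 - 5*2)) = ((-56 + (13/7 - 3/7))/(-41))*(-105 + (-5 - 10)) = ((-56 + 10/7)*(-1/41))*(-105 - 15) = -382/7*(-1/41)*(-120) = (382/287)*(-120) = -45840/287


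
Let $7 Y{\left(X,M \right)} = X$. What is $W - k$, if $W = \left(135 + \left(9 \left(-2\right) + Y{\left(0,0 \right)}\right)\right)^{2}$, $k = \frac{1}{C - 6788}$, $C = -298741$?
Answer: $\frac{4182386482}{305529} \approx 13689.0$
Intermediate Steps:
$Y{\left(X,M \right)} = \frac{X}{7}$
$k = - \frac{1}{305529}$ ($k = \frac{1}{-298741 - 6788} = \frac{1}{-305529} = - \frac{1}{305529} \approx -3.273 \cdot 10^{-6}$)
$W = 13689$ ($W = \left(135 + \left(9 \left(-2\right) + \frac{1}{7} \cdot 0\right)\right)^{2} = \left(135 + \left(-18 + 0\right)\right)^{2} = \left(135 - 18\right)^{2} = 117^{2} = 13689$)
$W - k = 13689 - - \frac{1}{305529} = 13689 + \frac{1}{305529} = \frac{4182386482}{305529}$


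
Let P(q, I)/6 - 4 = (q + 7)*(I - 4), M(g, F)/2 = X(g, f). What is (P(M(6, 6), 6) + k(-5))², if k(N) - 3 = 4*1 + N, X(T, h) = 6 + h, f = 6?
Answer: 158404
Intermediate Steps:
M(g, F) = 24 (M(g, F) = 2*(6 + 6) = 2*12 = 24)
k(N) = 7 + N (k(N) = 3 + (4*1 + N) = 3 + (4 + N) = 7 + N)
P(q, I) = 24 + 6*(-4 + I)*(7 + q) (P(q, I) = 24 + 6*((q + 7)*(I - 4)) = 24 + 6*((7 + q)*(-4 + I)) = 24 + 6*((-4 + I)*(7 + q)) = 24 + 6*(-4 + I)*(7 + q))
(P(M(6, 6), 6) + k(-5))² = ((-144 - 24*24 + 42*6 + 6*6*24) + (7 - 5))² = ((-144 - 576 + 252 + 864) + 2)² = (396 + 2)² = 398² = 158404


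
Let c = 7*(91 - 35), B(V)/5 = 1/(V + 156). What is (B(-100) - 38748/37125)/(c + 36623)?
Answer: -661421/25651395000 ≈ -2.5785e-5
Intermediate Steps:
B(V) = 5/(156 + V) (B(V) = 5/(V + 156) = 5/(156 + V))
c = 392 (c = 7*56 = 392)
(B(-100) - 38748/37125)/(c + 36623) = (5/(156 - 100) - 38748/37125)/(392 + 36623) = (5/56 - 38748*1/37125)/37015 = (5*(1/56) - 12916/12375)*(1/37015) = (5/56 - 12916/12375)*(1/37015) = -661421/693000*1/37015 = -661421/25651395000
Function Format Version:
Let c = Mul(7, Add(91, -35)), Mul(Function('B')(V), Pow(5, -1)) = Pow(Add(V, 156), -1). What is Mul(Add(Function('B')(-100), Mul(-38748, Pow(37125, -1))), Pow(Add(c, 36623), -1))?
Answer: Rational(-661421, 25651395000) ≈ -2.5785e-5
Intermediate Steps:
Function('B')(V) = Mul(5, Pow(Add(156, V), -1)) (Function('B')(V) = Mul(5, Pow(Add(V, 156), -1)) = Mul(5, Pow(Add(156, V), -1)))
c = 392 (c = Mul(7, 56) = 392)
Mul(Add(Function('B')(-100), Mul(-38748, Pow(37125, -1))), Pow(Add(c, 36623), -1)) = Mul(Add(Mul(5, Pow(Add(156, -100), -1)), Mul(-38748, Pow(37125, -1))), Pow(Add(392, 36623), -1)) = Mul(Add(Mul(5, Pow(56, -1)), Mul(-38748, Rational(1, 37125))), Pow(37015, -1)) = Mul(Add(Mul(5, Rational(1, 56)), Rational(-12916, 12375)), Rational(1, 37015)) = Mul(Add(Rational(5, 56), Rational(-12916, 12375)), Rational(1, 37015)) = Mul(Rational(-661421, 693000), Rational(1, 37015)) = Rational(-661421, 25651395000)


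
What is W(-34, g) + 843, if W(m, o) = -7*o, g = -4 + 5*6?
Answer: 661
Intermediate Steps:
g = 26 (g = -4 + 30 = 26)
W(-34, g) + 843 = -7*26 + 843 = -182 + 843 = 661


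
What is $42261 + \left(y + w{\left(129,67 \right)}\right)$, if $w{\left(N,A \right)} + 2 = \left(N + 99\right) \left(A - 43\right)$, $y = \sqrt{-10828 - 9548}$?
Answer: $47731 + 6 i \sqrt{566} \approx 47731.0 + 142.74 i$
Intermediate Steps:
$y = 6 i \sqrt{566}$ ($y = \sqrt{-20376} = 6 i \sqrt{566} \approx 142.74 i$)
$w{\left(N,A \right)} = -2 + \left(-43 + A\right) \left(99 + N\right)$ ($w{\left(N,A \right)} = -2 + \left(N + 99\right) \left(A - 43\right) = -2 + \left(99 + N\right) \left(-43 + A\right) = -2 + \left(-43 + A\right) \left(99 + N\right)$)
$42261 + \left(y + w{\left(129,67 \right)}\right) = 42261 + \left(6 i \sqrt{566} + \left(-4259 - 5547 + 99 \cdot 67 + 67 \cdot 129\right)\right) = 42261 + \left(6 i \sqrt{566} + \left(-4259 - 5547 + 6633 + 8643\right)\right) = 42261 + \left(6 i \sqrt{566} + 5470\right) = 42261 + \left(5470 + 6 i \sqrt{566}\right) = 47731 + 6 i \sqrt{566}$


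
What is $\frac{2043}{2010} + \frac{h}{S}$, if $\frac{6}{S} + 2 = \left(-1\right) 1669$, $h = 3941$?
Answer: $- \frac{367685107}{335} \approx -1.0976 \cdot 10^{6}$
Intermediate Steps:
$S = - \frac{2}{557}$ ($S = \frac{6}{-2 - 1669} = \frac{6}{-1671} = 6 \left(- \frac{1}{1671}\right) = - \frac{2}{557} \approx -0.0035907$)
$\frac{2043}{2010} + \frac{h}{S} = \frac{2043}{2010} + \frac{3941}{- \frac{2}{557}} = 2043 \cdot \frac{1}{2010} + 3941 \left(- \frac{557}{2}\right) = \frac{681}{670} - \frac{2195137}{2} = - \frac{367685107}{335}$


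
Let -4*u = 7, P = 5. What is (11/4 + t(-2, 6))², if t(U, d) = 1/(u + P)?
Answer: 25281/2704 ≈ 9.3495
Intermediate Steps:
u = -7/4 (u = -¼*7 = -7/4 ≈ -1.7500)
t(U, d) = 4/13 (t(U, d) = 1/(-7/4 + 5) = 1/(13/4) = 4/13)
(11/4 + t(-2, 6))² = (11/4 + 4/13)² = (159/52)² = 25281/2704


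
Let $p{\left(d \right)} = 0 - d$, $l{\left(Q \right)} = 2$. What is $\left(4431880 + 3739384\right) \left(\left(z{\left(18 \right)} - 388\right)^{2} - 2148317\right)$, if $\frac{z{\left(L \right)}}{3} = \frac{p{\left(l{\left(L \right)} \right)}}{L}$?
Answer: $- \frac{146899944481792}{9} \approx -1.6322 \cdot 10^{13}$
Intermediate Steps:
$p{\left(d \right)} = - d$
$z{\left(L \right)} = - \frac{6}{L}$ ($z{\left(L \right)} = 3 \frac{\left(-1\right) 2}{L} = 3 \left(- \frac{2}{L}\right) = - \frac{6}{L}$)
$\left(4431880 + 3739384\right) \left(\left(z{\left(18 \right)} - 388\right)^{2} - 2148317\right) = \left(4431880 + 3739384\right) \left(\left(- \frac{6}{18} - 388\right)^{2} - 2148317\right) = 8171264 \left(\left(\left(-6\right) \frac{1}{18} - 388\right)^{2} - 2148317\right) = 8171264 \left(\left(- \frac{1}{3} - 388\right)^{2} - 2148317\right) = 8171264 \left(\left(- \frac{1165}{3}\right)^{2} - 2148317\right) = 8171264 \left(\frac{1357225}{9} - 2148317\right) = 8171264 \left(- \frac{17977628}{9}\right) = - \frac{146899944481792}{9}$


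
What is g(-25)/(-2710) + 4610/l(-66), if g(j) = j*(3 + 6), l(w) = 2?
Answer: 1249355/542 ≈ 2305.1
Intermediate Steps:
g(j) = 9*j (g(j) = j*9 = 9*j)
g(-25)/(-2710) + 4610/l(-66) = (9*(-25))/(-2710) + 4610/2 = -225*(-1/2710) + 4610*(½) = 45/542 + 2305 = 1249355/542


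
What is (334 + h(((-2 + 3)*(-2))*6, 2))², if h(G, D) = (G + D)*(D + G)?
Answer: 188356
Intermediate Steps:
h(G, D) = (D + G)² (h(G, D) = (D + G)*(D + G) = (D + G)²)
(334 + h(((-2 + 3)*(-2))*6, 2))² = (334 + (2 + ((-2 + 3)*(-2))*6)²)² = (334 + (2 + (1*(-2))*6)²)² = (334 + (2 - 2*6)²)² = (334 + (2 - 12)²)² = (334 + (-10)²)² = (334 + 100)² = 434² = 188356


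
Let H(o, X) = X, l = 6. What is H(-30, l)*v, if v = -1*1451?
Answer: -8706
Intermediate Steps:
v = -1451
H(-30, l)*v = 6*(-1451) = -8706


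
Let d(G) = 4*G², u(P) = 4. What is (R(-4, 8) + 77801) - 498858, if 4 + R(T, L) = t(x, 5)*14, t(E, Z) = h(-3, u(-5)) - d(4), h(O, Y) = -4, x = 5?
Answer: -422013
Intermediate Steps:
t(E, Z) = -68 (t(E, Z) = -4 - 4*4² = -4 - 4*16 = -4 - 1*64 = -4 - 64 = -68)
R(T, L) = -956 (R(T, L) = -4 - 68*14 = -4 - 952 = -956)
(R(-4, 8) + 77801) - 498858 = (-956 + 77801) - 498858 = 76845 - 498858 = -422013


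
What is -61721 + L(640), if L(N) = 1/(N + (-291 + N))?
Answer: -61042068/989 ≈ -61721.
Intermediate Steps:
L(N) = 1/(-291 + 2*N)
-61721 + L(640) = -61721 + 1/(-291 + 2*640) = -61721 + 1/(-291 + 1280) = -61721 + 1/989 = -61042068/989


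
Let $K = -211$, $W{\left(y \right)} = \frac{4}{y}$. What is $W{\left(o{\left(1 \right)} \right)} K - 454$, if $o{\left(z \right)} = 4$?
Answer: $-665$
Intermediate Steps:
$W{\left(o{\left(1 \right)} \right)} K - 454 = \frac{4}{4} \left(-211\right) - 454 = 4 \cdot \frac{1}{4} \left(-211\right) - 454 = 1 \left(-211\right) - 454 = -211 - 454 = -665$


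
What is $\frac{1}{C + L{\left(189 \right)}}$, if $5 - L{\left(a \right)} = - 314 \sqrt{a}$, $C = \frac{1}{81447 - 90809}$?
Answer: $- \frac{6955966}{25924909071585} + \frac{27521171816 \sqrt{21}}{544423090503285} \approx 0.00023139$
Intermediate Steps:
$C = - \frac{1}{9362}$ ($C = \frac{1}{-9362} = - \frac{1}{9362} \approx -0.00010681$)
$L{\left(a \right)} = 5 + 314 \sqrt{a}$ ($L{\left(a \right)} = 5 - - 314 \sqrt{a} = 5 + 314 \sqrt{a}$)
$\frac{1}{C + L{\left(189 \right)}} = \frac{1}{- \frac{1}{9362} + \left(5 + 314 \sqrt{189}\right)} = \frac{1}{- \frac{1}{9362} + \left(5 + 314 \cdot 3 \sqrt{21}\right)} = \frac{1}{- \frac{1}{9362} + \left(5 + 942 \sqrt{21}\right)} = \frac{1}{\frac{46809}{9362} + 942 \sqrt{21}}$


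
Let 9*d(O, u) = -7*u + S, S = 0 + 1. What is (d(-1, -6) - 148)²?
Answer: 1661521/81 ≈ 20513.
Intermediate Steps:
S = 1
d(O, u) = ⅑ - 7*u/9 (d(O, u) = (-7*u + 1)/9 = (1 - 7*u)/9 = ⅑ - 7*u/9)
(d(-1, -6) - 148)² = ((⅑ - 7/9*(-6)) - 148)² = ((⅑ + 14/3) - 148)² = (43/9 - 148)² = (-1289/9)² = 1661521/81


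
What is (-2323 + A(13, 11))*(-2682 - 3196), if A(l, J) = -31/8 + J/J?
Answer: 54685973/4 ≈ 1.3671e+7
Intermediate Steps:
A(l, J) = -23/8 (A(l, J) = -31*⅛ + 1 = -31/8 + 1 = -23/8)
(-2323 + A(13, 11))*(-2682 - 3196) = (-2323 - 23/8)*(-2682 - 3196) = -18607/8*(-5878) = 54685973/4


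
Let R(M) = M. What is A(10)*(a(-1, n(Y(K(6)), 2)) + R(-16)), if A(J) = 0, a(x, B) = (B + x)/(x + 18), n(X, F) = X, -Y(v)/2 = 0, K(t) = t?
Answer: 0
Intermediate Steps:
Y(v) = 0 (Y(v) = -2*0 = 0)
a(x, B) = (B + x)/(18 + x)
A(10)*(a(-1, n(Y(K(6)), 2)) + R(-16)) = 0*((0 - 1)/(18 - 1) - 16) = 0*(-1/17 - 16) = 0*(-273/17) = 0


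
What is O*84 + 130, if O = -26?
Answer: -2054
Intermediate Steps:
O*84 + 130 = -26*84 + 130 = -2184 + 130 = -2054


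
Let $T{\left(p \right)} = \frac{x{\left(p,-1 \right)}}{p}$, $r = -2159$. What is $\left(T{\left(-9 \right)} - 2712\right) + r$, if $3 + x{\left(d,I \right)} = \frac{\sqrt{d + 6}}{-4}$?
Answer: $- \frac{14612}{3} + \frac{i \sqrt{3}}{36} \approx -4870.7 + 0.048113 i$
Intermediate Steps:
$x{\left(d,I \right)} = -3 - \frac{\sqrt{6 + d}}{4}$ ($x{\left(d,I \right)} = -3 + \frac{\sqrt{d + 6}}{-4} = -3 + \sqrt{6 + d} \left(- \frac{1}{4}\right) = -3 - \frac{\sqrt{6 + d}}{4}$)
$T{\left(p \right)} = \frac{-3 - \frac{\sqrt{6 + p}}{4}}{p}$
$\left(T{\left(-9 \right)} - 2712\right) + r = \left(\frac{-12 - \sqrt{6 - 9}}{4 \left(-9\right)} - 2712\right) - 2159 = \left(\frac{1}{4} \left(- \frac{1}{9}\right) \left(-12 - \sqrt{-3}\right) - 2712\right) - 2159 = \left(\frac{1}{4} \left(- \frac{1}{9}\right) \left(-12 - i \sqrt{3}\right) - 2712\right) - 2159 = \left(\left(\frac{1}{3} + \frac{i \sqrt{3}}{36}\right) - 2712\right) - 2159 = \left(- \frac{8135}{3} + \frac{i \sqrt{3}}{36}\right) - 2159 = - \frac{14612}{3} + \frac{i \sqrt{3}}{36}$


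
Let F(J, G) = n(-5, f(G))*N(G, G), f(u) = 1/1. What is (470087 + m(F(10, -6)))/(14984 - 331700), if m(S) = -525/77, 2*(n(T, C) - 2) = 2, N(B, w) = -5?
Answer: -2585441/1741938 ≈ -1.4842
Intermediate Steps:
f(u) = 1
n(T, C) = 3 (n(T, C) = 2 + (1/2)*2 = 2 + 1 = 3)
F(J, G) = -15 (F(J, G) = 3*(-5) = -15)
m(S) = -75/11 (m(S) = -525*1/77 = -75/11)
(470087 + m(F(10, -6)))/(14984 - 331700) = (470087 - 75/11)/(14984 - 331700) = (5170882/11)/(-316716) = (5170882/11)*(-1/316716) = -2585441/1741938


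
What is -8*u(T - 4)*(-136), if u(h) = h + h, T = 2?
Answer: -4352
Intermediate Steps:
u(h) = 2*h
-8*u(T - 4)*(-136) = -16*(2 - 4)*(-136) = -16*(-2)*(-136) = -8*(-4)*(-136) = 32*(-136) = -4352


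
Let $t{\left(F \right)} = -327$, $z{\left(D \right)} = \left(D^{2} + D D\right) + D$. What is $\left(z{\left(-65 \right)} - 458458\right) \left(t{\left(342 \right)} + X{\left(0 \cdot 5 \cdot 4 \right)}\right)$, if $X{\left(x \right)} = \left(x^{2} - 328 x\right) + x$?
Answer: $147173871$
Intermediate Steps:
$z{\left(D \right)} = D + 2 D^{2}$ ($z{\left(D \right)} = \left(D^{2} + D^{2}\right) + D = 2 D^{2} + D = D + 2 D^{2}$)
$X{\left(x \right)} = x^{2} - 327 x$
$\left(z{\left(-65 \right)} - 458458\right) \left(t{\left(342 \right)} + X{\left(0 \cdot 5 \cdot 4 \right)}\right) = \left(- 65 \left(1 + 2 \left(-65\right)\right) - 458458\right) \left(-327 + 0 \cdot 5 \cdot 4 \left(-327 + 0 \cdot 5 \cdot 4\right)\right) = \left(- 65 \left(1 - 130\right) - 458458\right) \left(-327 + 0 \cdot 4 \left(-327 + 0 \cdot 4\right)\right) = \left(\left(-65\right) \left(-129\right) - 458458\right) \left(-327 + 0 \left(-327 + 0\right)\right) = \left(8385 - 458458\right) \left(-327 + 0 \left(-327\right)\right) = - 450073 \left(-327 + 0\right) = \left(-450073\right) \left(-327\right) = 147173871$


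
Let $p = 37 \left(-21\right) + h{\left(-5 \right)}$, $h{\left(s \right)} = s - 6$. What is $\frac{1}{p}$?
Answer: $- \frac{1}{788} \approx -0.001269$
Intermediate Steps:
$h{\left(s \right)} = -6 + s$
$p = -788$ ($p = 37 \left(-21\right) - 11 = -777 - 11 = -788$)
$\frac{1}{p} = \frac{1}{-788} = - \frac{1}{788}$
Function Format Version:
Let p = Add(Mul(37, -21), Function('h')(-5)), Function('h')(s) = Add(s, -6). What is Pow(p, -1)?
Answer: Rational(-1, 788) ≈ -0.0012690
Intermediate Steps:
Function('h')(s) = Add(-6, s)
p = -788 (p = Add(Mul(37, -21), Add(-6, -5)) = Add(-777, -11) = -788)
Pow(p, -1) = Pow(-788, -1) = Rational(-1, 788)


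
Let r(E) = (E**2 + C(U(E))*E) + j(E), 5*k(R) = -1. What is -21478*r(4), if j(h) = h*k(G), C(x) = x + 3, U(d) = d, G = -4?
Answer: -4639248/5 ≈ -9.2785e+5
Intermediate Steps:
k(R) = -1/5 (k(R) = (1/5)*(-1) = -1/5)
C(x) = 3 + x
j(h) = -h/5 (j(h) = h*(-1/5) = -h/5)
r(E) = E**2 - E/5 + E*(3 + E) (r(E) = (E**2 + (3 + E)*E) - E/5 = (E**2 + E*(3 + E)) - E/5 = E**2 - E/5 + E*(3 + E))
-21478*r(4) = -42956*4*(7 + 5*4)/5 = -42956*4*(7 + 20)/5 = -42956*4*27/5 = -21478*216/5 = -4639248/5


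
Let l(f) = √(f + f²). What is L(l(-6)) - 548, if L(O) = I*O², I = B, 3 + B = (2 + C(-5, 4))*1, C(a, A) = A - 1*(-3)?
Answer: -368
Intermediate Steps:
C(a, A) = 3 + A (C(a, A) = A + 3 = 3 + A)
B = 6 (B = -3 + (2 + (3 + 4))*1 = -3 + (2 + 7)*1 = -3 + 9*1 = -3 + 9 = 6)
I = 6
L(O) = 6*O²
L(l(-6)) - 548 = 6*(√(-6*(1 - 6)))² - 548 = 6*(√(-6*(-5)))² - 548 = 6*(√30)² - 548 = 6*30 - 548 = 180 - 548 = -368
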